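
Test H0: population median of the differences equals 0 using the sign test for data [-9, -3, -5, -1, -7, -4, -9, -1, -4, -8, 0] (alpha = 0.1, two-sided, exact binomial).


Step 1: Discard zero differences. Original n = 11; n_eff = number of nonzero differences = 10.
Nonzero differences (with sign): -9, -3, -5, -1, -7, -4, -9, -1, -4, -8
Step 2: Count signs: positive = 0, negative = 10.
Step 3: Under H0: P(positive) = 0.5, so the number of positives S ~ Bin(10, 0.5).
Step 4: Two-sided exact p-value = sum of Bin(10,0.5) probabilities at or below the observed probability = 0.001953.
Step 5: alpha = 0.1. reject H0.

n_eff = 10, pos = 0, neg = 10, p = 0.001953, reject H0.


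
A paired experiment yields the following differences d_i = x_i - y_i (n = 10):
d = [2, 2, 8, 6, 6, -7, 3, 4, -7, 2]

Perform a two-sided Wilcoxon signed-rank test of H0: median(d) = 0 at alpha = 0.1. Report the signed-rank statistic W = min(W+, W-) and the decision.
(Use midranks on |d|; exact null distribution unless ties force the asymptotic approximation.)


Step 1: Drop any zero differences (none here) and take |d_i|.
|d| = [2, 2, 8, 6, 6, 7, 3, 4, 7, 2]
Step 2: Midrank |d_i| (ties get averaged ranks).
ranks: |2|->2, |2|->2, |8|->10, |6|->6.5, |6|->6.5, |7|->8.5, |3|->4, |4|->5, |7|->8.5, |2|->2
Step 3: Attach original signs; sum ranks with positive sign and with negative sign.
W+ = 2 + 2 + 10 + 6.5 + 6.5 + 4 + 5 + 2 = 38
W- = 8.5 + 8.5 = 17
(Check: W+ + W- = 55 should equal n(n+1)/2 = 55.)
Step 4: Test statistic W = min(W+, W-) = 17.
Step 5: Ties in |d|, so use the tie-corrected normal approximation.
        E[W] = n(n+1)/4 = 10*11/4 = 27.5.
        Tie groups: |d|=2 (t=3), |d|=6 (t=2), |d|=7 (t=2); sum(t^3 - t) = 36.
        Var[W] = n(n+1)(2n+1)/24 - sum(t^3-t)/48 = 2310/24 - 36/48 = 95.5.
        z = (W - E[W]) / sqrt(Var[W]) = (17 - 27.5) / 9.7724 = -1.0745.
        Two-sided p = 2*Phi(z) = 0.282619.
Step 6: alpha = 0.1. fail to reject H0.

W+ = 38, W- = 17, W = min = 17, p = 0.282619, fail to reject H0.


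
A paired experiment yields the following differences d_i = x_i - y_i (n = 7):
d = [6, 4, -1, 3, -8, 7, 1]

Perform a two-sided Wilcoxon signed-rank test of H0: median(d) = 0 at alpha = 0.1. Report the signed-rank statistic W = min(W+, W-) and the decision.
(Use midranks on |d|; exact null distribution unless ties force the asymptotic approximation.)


Step 1: Drop any zero differences (none here) and take |d_i|.
|d| = [6, 4, 1, 3, 8, 7, 1]
Step 2: Midrank |d_i| (ties get averaged ranks).
ranks: |6|->5, |4|->4, |1|->1.5, |3|->3, |8|->7, |7|->6, |1|->1.5
Step 3: Attach original signs; sum ranks with positive sign and with negative sign.
W+ = 5 + 4 + 3 + 6 + 1.5 = 19.5
W- = 1.5 + 7 = 8.5
(Check: W+ + W- = 28 should equal n(n+1)/2 = 28.)
Step 4: Test statistic W = min(W+, W-) = 8.5.
Step 5: Ties in |d|, so use the tie-corrected normal approximation.
        E[W] = n(n+1)/4 = 7*8/4 = 14.
        Tie groups: |d|=1 (t=2); sum(t^3 - t) = 6.
        Var[W] = n(n+1)(2n+1)/24 - sum(t^3-t)/48 = 840/24 - 6/48 = 34.875.
        z = (W - E[W]) / sqrt(Var[W]) = (8.5 - 14) / 5.9055 = -0.9313.
        Two-sided p = 2*Phi(z) = 0.351681.
Step 6: alpha = 0.1. fail to reject H0.

W+ = 19.5, W- = 8.5, W = min = 8.5, p = 0.351681, fail to reject H0.


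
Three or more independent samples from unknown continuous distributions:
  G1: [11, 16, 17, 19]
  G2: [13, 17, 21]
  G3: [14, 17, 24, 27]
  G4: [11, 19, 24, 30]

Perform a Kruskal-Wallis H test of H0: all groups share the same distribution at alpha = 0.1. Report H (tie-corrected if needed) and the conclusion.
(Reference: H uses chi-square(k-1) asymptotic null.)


Step 1: Combine all N = 15 observations and assign midranks.
sorted (value, group, rank): (11,G1,1.5), (11,G4,1.5), (13,G2,3), (14,G3,4), (16,G1,5), (17,G1,7), (17,G2,7), (17,G3,7), (19,G1,9.5), (19,G4,9.5), (21,G2,11), (24,G3,12.5), (24,G4,12.5), (27,G3,14), (30,G4,15)
Step 2: Sum ranks within each group.
R_1 = 23 (n_1 = 4)
R_2 = 21 (n_2 = 3)
R_3 = 37.5 (n_3 = 4)
R_4 = 38.5 (n_4 = 4)
Step 3: H = 12/(N(N+1)) * sum(R_i^2/n_i) - 3(N+1)
     = 12/(15*16) * (23^2/4 + 21^2/3 + 37.5^2/4 + 38.5^2/4) - 3*16
     = 0.050000 * 1001.38 - 48
     = 2.068750.
Step 4: Ties present; correction factor C = 1 - 42/(15^3 - 15) = 0.987500. Corrected H = 2.068750 / 0.987500 = 2.094937.
Step 5: Under H0, H ~ chi^2(3); p-value = 0.552938.
Step 6: alpha = 0.1. fail to reject H0.

H = 2.0949, df = 3, p = 0.552938, fail to reject H0.


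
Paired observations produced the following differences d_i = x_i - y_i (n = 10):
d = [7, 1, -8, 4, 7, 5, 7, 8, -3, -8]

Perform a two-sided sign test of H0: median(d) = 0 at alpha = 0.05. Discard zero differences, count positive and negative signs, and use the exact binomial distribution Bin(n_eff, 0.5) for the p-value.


Step 1: Discard zero differences. Original n = 10; n_eff = number of nonzero differences = 10.
Nonzero differences (with sign): +7, +1, -8, +4, +7, +5, +7, +8, -3, -8
Step 2: Count signs: positive = 7, negative = 3.
Step 3: Under H0: P(positive) = 0.5, so the number of positives S ~ Bin(10, 0.5).
Step 4: Two-sided exact p-value = sum of Bin(10,0.5) probabilities at or below the observed probability = 0.343750.
Step 5: alpha = 0.05. fail to reject H0.

n_eff = 10, pos = 7, neg = 3, p = 0.343750, fail to reject H0.


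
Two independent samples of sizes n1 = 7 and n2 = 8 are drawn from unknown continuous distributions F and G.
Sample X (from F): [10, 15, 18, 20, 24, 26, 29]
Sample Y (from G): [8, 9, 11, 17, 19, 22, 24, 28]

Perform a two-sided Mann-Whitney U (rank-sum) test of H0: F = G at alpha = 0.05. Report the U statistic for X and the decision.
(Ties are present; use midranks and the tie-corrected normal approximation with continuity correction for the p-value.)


Step 1: Combine and sort all 15 observations; assign midranks.
sorted (value, group): (8,Y), (9,Y), (10,X), (11,Y), (15,X), (17,Y), (18,X), (19,Y), (20,X), (22,Y), (24,X), (24,Y), (26,X), (28,Y), (29,X)
ranks: 8->1, 9->2, 10->3, 11->4, 15->5, 17->6, 18->7, 19->8, 20->9, 22->10, 24->11.5, 24->11.5, 26->13, 28->14, 29->15
Step 2: Rank sum for X: R1 = 3 + 5 + 7 + 9 + 11.5 + 13 + 15 = 63.5.
Step 3: U_X = R1 - n1(n1+1)/2 = 63.5 - 7*8/2 = 63.5 - 28 = 35.5.
       U_Y = n1*n2 - U_X = 56 - 35.5 = 20.5.
Step 4: Ties are present, so use the tie-corrected normal approximation (with continuity correction) for the p-value.
Step 5: p-value = 0.417471; compare to alpha = 0.05. fail to reject H0.

U_X = 35.5, p = 0.417471, fail to reject H0 at alpha = 0.05.


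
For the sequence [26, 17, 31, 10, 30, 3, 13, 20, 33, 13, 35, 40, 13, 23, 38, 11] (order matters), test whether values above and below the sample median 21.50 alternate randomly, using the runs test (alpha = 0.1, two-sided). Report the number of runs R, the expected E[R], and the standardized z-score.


Step 1: Compute median = 21.50; label A = above, B = below.
Labels in order: ABABABBBABAABAAB  (n_A = 8, n_B = 8)
Step 2: Count runs R = 12.
Step 3: Under H0 (random ordering), E[R] = 2*n_A*n_B/(n_A+n_B) + 1 = 2*8*8/16 + 1 = 9.0000.
        Var[R] = 2*n_A*n_B*(2*n_A*n_B - n_A - n_B) / ((n_A+n_B)^2 * (n_A+n_B-1)) = 14336/3840 = 3.7333.
        SD[R] = 1.9322.
Step 4: Continuity-corrected z = (R - 0.5 - E[R]) / SD[R] = (12 - 0.5 - 9.0000) / 1.9322 = 1.2939.
Step 5: Two-sided p-value via normal approximation = 2*(1 - Phi(|z|)) = 0.195709.
Step 6: alpha = 0.1. fail to reject H0.

R = 12, z = 1.2939, p = 0.195709, fail to reject H0.


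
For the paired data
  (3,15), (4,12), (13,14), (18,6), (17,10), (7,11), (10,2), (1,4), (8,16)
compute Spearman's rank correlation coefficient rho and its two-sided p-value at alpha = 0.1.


Step 1: Rank x and y separately (midranks; no ties here).
rank(x): 3->2, 4->3, 13->7, 18->9, 17->8, 7->4, 10->6, 1->1, 8->5
rank(y): 15->8, 12->6, 14->7, 6->3, 10->4, 11->5, 2->1, 4->2, 16->9
Step 2: d_i = R_x(i) - R_y(i); compute d_i^2.
  (2-8)^2=36, (3-6)^2=9, (7-7)^2=0, (9-3)^2=36, (8-4)^2=16, (4-5)^2=1, (6-1)^2=25, (1-2)^2=1, (5-9)^2=16
sum(d^2) = 140.
Step 3: rho = 1 - 6*140 / (9*(9^2 - 1)) = 1 - 840/720 = -0.166667.
Step 4: Under H0, t = rho * sqrt((n-2)/(1-rho^2)) = -0.4472 ~ t(7).
Step 5: Two-sided p-value from the t-distribution with 7 df = 0.668231.
Step 6: alpha = 0.1. fail to reject H0.

rho = -0.1667, p = 0.668231, fail to reject H0 at alpha = 0.1.


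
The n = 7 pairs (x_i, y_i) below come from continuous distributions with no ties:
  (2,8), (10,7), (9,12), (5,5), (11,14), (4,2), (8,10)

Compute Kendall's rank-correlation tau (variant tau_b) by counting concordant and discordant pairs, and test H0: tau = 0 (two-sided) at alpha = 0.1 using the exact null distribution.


Step 1: Enumerate the 21 unordered pairs (i,j) with i<j and classify each by sign(x_j-x_i) * sign(y_j-y_i).
  (1,2):dx=+8,dy=-1->D; (1,3):dx=+7,dy=+4->C; (1,4):dx=+3,dy=-3->D; (1,5):dx=+9,dy=+6->C
  (1,6):dx=+2,dy=-6->D; (1,7):dx=+6,dy=+2->C; (2,3):dx=-1,dy=+5->D; (2,4):dx=-5,dy=-2->C
  (2,5):dx=+1,dy=+7->C; (2,6):dx=-6,dy=-5->C; (2,7):dx=-2,dy=+3->D; (3,4):dx=-4,dy=-7->C
  (3,5):dx=+2,dy=+2->C; (3,6):dx=-5,dy=-10->C; (3,7):dx=-1,dy=-2->C; (4,5):dx=+6,dy=+9->C
  (4,6):dx=-1,dy=-3->C; (4,7):dx=+3,dy=+5->C; (5,6):dx=-7,dy=-12->C; (5,7):dx=-3,dy=-4->C
  (6,7):dx=+4,dy=+8->C
Step 2: C = 16, D = 5, total pairs = 21.
Step 3: tau = (C - D)/(n(n-1)/2) = (16 - 5)/21 = 0.523810.
Step 4: Exact two-sided p-value (enumerate n! = 5040 permutations of y under H0): p = 0.136111.
Step 5: alpha = 0.1. fail to reject H0.

tau_b = 0.5238 (C=16, D=5), p = 0.136111, fail to reject H0.


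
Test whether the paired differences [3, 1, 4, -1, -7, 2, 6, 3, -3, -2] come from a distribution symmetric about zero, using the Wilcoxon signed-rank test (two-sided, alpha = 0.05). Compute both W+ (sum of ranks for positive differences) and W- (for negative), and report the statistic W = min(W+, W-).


Step 1: Drop any zero differences (none here) and take |d_i|.
|d| = [3, 1, 4, 1, 7, 2, 6, 3, 3, 2]
Step 2: Midrank |d_i| (ties get averaged ranks).
ranks: |3|->6, |1|->1.5, |4|->8, |1|->1.5, |7|->10, |2|->3.5, |6|->9, |3|->6, |3|->6, |2|->3.5
Step 3: Attach original signs; sum ranks with positive sign and with negative sign.
W+ = 6 + 1.5 + 8 + 3.5 + 9 + 6 = 34
W- = 1.5 + 10 + 6 + 3.5 = 21
(Check: W+ + W- = 55 should equal n(n+1)/2 = 55.)
Step 4: Test statistic W = min(W+, W-) = 21.
Step 5: Ties in |d|, so use the tie-corrected normal approximation.
        E[W] = n(n+1)/4 = 10*11/4 = 27.5.
        Tie groups: |d|=1 (t=2), |d|=2 (t=2), |d|=3 (t=3); sum(t^3 - t) = 36.
        Var[W] = n(n+1)(2n+1)/24 - sum(t^3-t)/48 = 2310/24 - 36/48 = 95.5.
        z = (W - E[W]) / sqrt(Var[W]) = (21 - 27.5) / 9.7724 = -0.6651.
        Two-sided p = 2*Phi(z) = 0.505962.
Step 6: alpha = 0.05. fail to reject H0.

W+ = 34, W- = 21, W = min = 21, p = 0.505962, fail to reject H0.


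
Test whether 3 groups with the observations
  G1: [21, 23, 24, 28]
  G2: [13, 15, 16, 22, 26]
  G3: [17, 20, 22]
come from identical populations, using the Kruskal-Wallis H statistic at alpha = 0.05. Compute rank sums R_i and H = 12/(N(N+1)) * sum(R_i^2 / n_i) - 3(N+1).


Step 1: Combine all N = 12 observations and assign midranks.
sorted (value, group, rank): (13,G2,1), (15,G2,2), (16,G2,3), (17,G3,4), (20,G3,5), (21,G1,6), (22,G2,7.5), (22,G3,7.5), (23,G1,9), (24,G1,10), (26,G2,11), (28,G1,12)
Step 2: Sum ranks within each group.
R_1 = 37 (n_1 = 4)
R_2 = 24.5 (n_2 = 5)
R_3 = 16.5 (n_3 = 3)
Step 3: H = 12/(N(N+1)) * sum(R_i^2/n_i) - 3(N+1)
     = 12/(12*13) * (37^2/4 + 24.5^2/5 + 16.5^2/3) - 3*13
     = 0.076923 * 553.05 - 39
     = 3.542308.
Step 4: Ties present; correction factor C = 1 - 6/(12^3 - 12) = 0.996503. Corrected H = 3.542308 / 0.996503 = 3.554737.
Step 5: Under H0, H ~ chi^2(2); p-value = 0.169083.
Step 6: alpha = 0.05. fail to reject H0.

H = 3.5547, df = 2, p = 0.169083, fail to reject H0.


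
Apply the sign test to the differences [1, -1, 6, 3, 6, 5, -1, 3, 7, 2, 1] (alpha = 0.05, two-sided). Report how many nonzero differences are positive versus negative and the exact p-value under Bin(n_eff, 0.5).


Step 1: Discard zero differences. Original n = 11; n_eff = number of nonzero differences = 11.
Nonzero differences (with sign): +1, -1, +6, +3, +6, +5, -1, +3, +7, +2, +1
Step 2: Count signs: positive = 9, negative = 2.
Step 3: Under H0: P(positive) = 0.5, so the number of positives S ~ Bin(11, 0.5).
Step 4: Two-sided exact p-value = sum of Bin(11,0.5) probabilities at or below the observed probability = 0.065430.
Step 5: alpha = 0.05. fail to reject H0.

n_eff = 11, pos = 9, neg = 2, p = 0.065430, fail to reject H0.


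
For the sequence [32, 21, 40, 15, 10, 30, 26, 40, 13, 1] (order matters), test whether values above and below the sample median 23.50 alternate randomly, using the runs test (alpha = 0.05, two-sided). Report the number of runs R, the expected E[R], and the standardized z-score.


Step 1: Compute median = 23.50; label A = above, B = below.
Labels in order: ABABBAAABB  (n_A = 5, n_B = 5)
Step 2: Count runs R = 6.
Step 3: Under H0 (random ordering), E[R] = 2*n_A*n_B/(n_A+n_B) + 1 = 2*5*5/10 + 1 = 6.0000.
        Var[R] = 2*n_A*n_B*(2*n_A*n_B - n_A - n_B) / ((n_A+n_B)^2 * (n_A+n_B-1)) = 2000/900 = 2.2222.
        SD[R] = 1.4907.
Step 4: R = E[R], so z = 0 with no continuity correction.
Step 5: Two-sided p-value via normal approximation = 2*(1 - Phi(|z|)) = 1.000000.
Step 6: alpha = 0.05. fail to reject H0.

R = 6, z = 0.0000, p = 1.000000, fail to reject H0.


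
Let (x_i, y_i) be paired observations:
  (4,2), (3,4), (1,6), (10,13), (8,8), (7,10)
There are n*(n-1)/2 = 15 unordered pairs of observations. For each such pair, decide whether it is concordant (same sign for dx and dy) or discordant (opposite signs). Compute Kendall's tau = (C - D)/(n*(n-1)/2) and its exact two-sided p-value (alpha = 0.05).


Step 1: Enumerate the 15 unordered pairs (i,j) with i<j and classify each by sign(x_j-x_i) * sign(y_j-y_i).
  (1,2):dx=-1,dy=+2->D; (1,3):dx=-3,dy=+4->D; (1,4):dx=+6,dy=+11->C; (1,5):dx=+4,dy=+6->C
  (1,6):dx=+3,dy=+8->C; (2,3):dx=-2,dy=+2->D; (2,4):dx=+7,dy=+9->C; (2,5):dx=+5,dy=+4->C
  (2,6):dx=+4,dy=+6->C; (3,4):dx=+9,dy=+7->C; (3,5):dx=+7,dy=+2->C; (3,6):dx=+6,dy=+4->C
  (4,5):dx=-2,dy=-5->C; (4,6):dx=-3,dy=-3->C; (5,6):dx=-1,dy=+2->D
Step 2: C = 11, D = 4, total pairs = 15.
Step 3: tau = (C - D)/(n(n-1)/2) = (11 - 4)/15 = 0.466667.
Step 4: Exact two-sided p-value (enumerate n! = 720 permutations of y under H0): p = 0.272222.
Step 5: alpha = 0.05. fail to reject H0.

tau_b = 0.4667 (C=11, D=4), p = 0.272222, fail to reject H0.


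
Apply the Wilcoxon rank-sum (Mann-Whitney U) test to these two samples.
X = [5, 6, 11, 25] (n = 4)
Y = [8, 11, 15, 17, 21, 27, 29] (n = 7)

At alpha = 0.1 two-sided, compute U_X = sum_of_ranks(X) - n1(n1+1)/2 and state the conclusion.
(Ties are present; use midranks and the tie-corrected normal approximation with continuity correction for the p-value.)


Step 1: Combine and sort all 11 observations; assign midranks.
sorted (value, group): (5,X), (6,X), (8,Y), (11,X), (11,Y), (15,Y), (17,Y), (21,Y), (25,X), (27,Y), (29,Y)
ranks: 5->1, 6->2, 8->3, 11->4.5, 11->4.5, 15->6, 17->7, 21->8, 25->9, 27->10, 29->11
Step 2: Rank sum for X: R1 = 1 + 2 + 4.5 + 9 = 16.5.
Step 3: U_X = R1 - n1(n1+1)/2 = 16.5 - 4*5/2 = 16.5 - 10 = 6.5.
       U_Y = n1*n2 - U_X = 28 - 6.5 = 21.5.
Step 4: Ties are present, so use the tie-corrected normal approximation (with continuity correction) for the p-value.
Step 5: p-value = 0.184875; compare to alpha = 0.1. fail to reject H0.

U_X = 6.5, p = 0.184875, fail to reject H0 at alpha = 0.1.


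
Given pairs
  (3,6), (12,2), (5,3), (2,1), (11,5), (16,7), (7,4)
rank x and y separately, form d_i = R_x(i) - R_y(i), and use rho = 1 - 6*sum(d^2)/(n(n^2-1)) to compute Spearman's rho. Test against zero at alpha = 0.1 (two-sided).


Step 1: Rank x and y separately (midranks; no ties here).
rank(x): 3->2, 12->6, 5->3, 2->1, 11->5, 16->7, 7->4
rank(y): 6->6, 2->2, 3->3, 1->1, 5->5, 7->7, 4->4
Step 2: d_i = R_x(i) - R_y(i); compute d_i^2.
  (2-6)^2=16, (6-2)^2=16, (3-3)^2=0, (1-1)^2=0, (5-5)^2=0, (7-7)^2=0, (4-4)^2=0
sum(d^2) = 32.
Step 3: rho = 1 - 6*32 / (7*(7^2 - 1)) = 1 - 192/336 = 0.428571.
Step 4: Under H0, t = rho * sqrt((n-2)/(1-rho^2)) = 1.0607 ~ t(5).
Step 5: Two-sided p-value from the t-distribution with 5 df = 0.337368.
Step 6: alpha = 0.1. fail to reject H0.

rho = 0.4286, p = 0.337368, fail to reject H0 at alpha = 0.1.


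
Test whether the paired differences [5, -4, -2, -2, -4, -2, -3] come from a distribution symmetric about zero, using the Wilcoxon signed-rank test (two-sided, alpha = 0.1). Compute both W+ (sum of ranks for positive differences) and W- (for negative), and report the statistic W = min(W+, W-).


Step 1: Drop any zero differences (none here) and take |d_i|.
|d| = [5, 4, 2, 2, 4, 2, 3]
Step 2: Midrank |d_i| (ties get averaged ranks).
ranks: |5|->7, |4|->5.5, |2|->2, |2|->2, |4|->5.5, |2|->2, |3|->4
Step 3: Attach original signs; sum ranks with positive sign and with negative sign.
W+ = 7 = 7
W- = 5.5 + 2 + 2 + 5.5 + 2 + 4 = 21
(Check: W+ + W- = 28 should equal n(n+1)/2 = 28.)
Step 4: Test statistic W = min(W+, W-) = 7.
Step 5: Ties in |d|, so use the tie-corrected normal approximation.
        E[W] = n(n+1)/4 = 7*8/4 = 14.
        Tie groups: |d|=2 (t=3), |d|=4 (t=2); sum(t^3 - t) = 30.
        Var[W] = n(n+1)(2n+1)/24 - sum(t^3-t)/48 = 840/24 - 30/48 = 34.375.
        z = (W - E[W]) / sqrt(Var[W]) = (7 - 14) / 5.8630 = -1.1939.
        Two-sided p = 2*Phi(z) = 0.232508.
Step 6: alpha = 0.1. fail to reject H0.

W+ = 7, W- = 21, W = min = 7, p = 0.232508, fail to reject H0.


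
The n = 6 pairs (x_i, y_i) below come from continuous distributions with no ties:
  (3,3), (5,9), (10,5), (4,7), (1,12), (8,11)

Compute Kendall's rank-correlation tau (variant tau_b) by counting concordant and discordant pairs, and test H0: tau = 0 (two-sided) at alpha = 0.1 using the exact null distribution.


Step 1: Enumerate the 15 unordered pairs (i,j) with i<j and classify each by sign(x_j-x_i) * sign(y_j-y_i).
  (1,2):dx=+2,dy=+6->C; (1,3):dx=+7,dy=+2->C; (1,4):dx=+1,dy=+4->C; (1,5):dx=-2,dy=+9->D
  (1,6):dx=+5,dy=+8->C; (2,3):dx=+5,dy=-4->D; (2,4):dx=-1,dy=-2->C; (2,5):dx=-4,dy=+3->D
  (2,6):dx=+3,dy=+2->C; (3,4):dx=-6,dy=+2->D; (3,5):dx=-9,dy=+7->D; (3,6):dx=-2,dy=+6->D
  (4,5):dx=-3,dy=+5->D; (4,6):dx=+4,dy=+4->C; (5,6):dx=+7,dy=-1->D
Step 2: C = 7, D = 8, total pairs = 15.
Step 3: tau = (C - D)/(n(n-1)/2) = (7 - 8)/15 = -0.066667.
Step 4: Exact two-sided p-value (enumerate n! = 720 permutations of y under H0): p = 1.000000.
Step 5: alpha = 0.1. fail to reject H0.

tau_b = -0.0667 (C=7, D=8), p = 1.000000, fail to reject H0.


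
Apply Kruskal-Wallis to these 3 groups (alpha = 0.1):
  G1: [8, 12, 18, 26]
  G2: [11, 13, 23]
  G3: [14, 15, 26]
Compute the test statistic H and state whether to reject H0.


Step 1: Combine all N = 10 observations and assign midranks.
sorted (value, group, rank): (8,G1,1), (11,G2,2), (12,G1,3), (13,G2,4), (14,G3,5), (15,G3,6), (18,G1,7), (23,G2,8), (26,G1,9.5), (26,G3,9.5)
Step 2: Sum ranks within each group.
R_1 = 20.5 (n_1 = 4)
R_2 = 14 (n_2 = 3)
R_3 = 20.5 (n_3 = 3)
Step 3: H = 12/(N(N+1)) * sum(R_i^2/n_i) - 3(N+1)
     = 12/(10*11) * (20.5^2/4 + 14^2/3 + 20.5^2/3) - 3*11
     = 0.109091 * 310.479 - 33
     = 0.870455.
Step 4: Ties present; correction factor C = 1 - 6/(10^3 - 10) = 0.993939. Corrected H = 0.870455 / 0.993939 = 0.875762.
Step 5: Under H0, H ~ chi^2(2); p-value = 0.645403.
Step 6: alpha = 0.1. fail to reject H0.

H = 0.8758, df = 2, p = 0.645403, fail to reject H0.


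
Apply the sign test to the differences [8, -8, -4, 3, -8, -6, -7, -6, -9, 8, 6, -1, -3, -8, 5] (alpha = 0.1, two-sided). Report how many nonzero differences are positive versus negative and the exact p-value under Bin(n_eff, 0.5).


Step 1: Discard zero differences. Original n = 15; n_eff = number of nonzero differences = 15.
Nonzero differences (with sign): +8, -8, -4, +3, -8, -6, -7, -6, -9, +8, +6, -1, -3, -8, +5
Step 2: Count signs: positive = 5, negative = 10.
Step 3: Under H0: P(positive) = 0.5, so the number of positives S ~ Bin(15, 0.5).
Step 4: Two-sided exact p-value = sum of Bin(15,0.5) probabilities at or below the observed probability = 0.301758.
Step 5: alpha = 0.1. fail to reject H0.

n_eff = 15, pos = 5, neg = 10, p = 0.301758, fail to reject H0.


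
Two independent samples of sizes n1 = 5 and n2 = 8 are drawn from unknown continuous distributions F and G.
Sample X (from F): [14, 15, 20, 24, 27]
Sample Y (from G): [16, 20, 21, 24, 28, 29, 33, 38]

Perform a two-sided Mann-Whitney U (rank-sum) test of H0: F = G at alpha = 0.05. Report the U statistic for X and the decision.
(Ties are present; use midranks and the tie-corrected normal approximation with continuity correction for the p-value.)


Step 1: Combine and sort all 13 observations; assign midranks.
sorted (value, group): (14,X), (15,X), (16,Y), (20,X), (20,Y), (21,Y), (24,X), (24,Y), (27,X), (28,Y), (29,Y), (33,Y), (38,Y)
ranks: 14->1, 15->2, 16->3, 20->4.5, 20->4.5, 21->6, 24->7.5, 24->7.5, 27->9, 28->10, 29->11, 33->12, 38->13
Step 2: Rank sum for X: R1 = 1 + 2 + 4.5 + 7.5 + 9 = 24.
Step 3: U_X = R1 - n1(n1+1)/2 = 24 - 5*6/2 = 24 - 15 = 9.
       U_Y = n1*n2 - U_X = 40 - 9 = 31.
Step 4: Ties are present, so use the tie-corrected normal approximation (with continuity correction) for the p-value.
Step 5: p-value = 0.123248; compare to alpha = 0.05. fail to reject H0.

U_X = 9, p = 0.123248, fail to reject H0 at alpha = 0.05.


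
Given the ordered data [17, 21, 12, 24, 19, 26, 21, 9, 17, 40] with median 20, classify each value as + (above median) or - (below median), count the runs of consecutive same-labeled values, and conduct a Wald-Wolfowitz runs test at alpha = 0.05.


Step 1: Compute median = 20; label A = above, B = below.
Labels in order: BABABAABBA  (n_A = 5, n_B = 5)
Step 2: Count runs R = 8.
Step 3: Under H0 (random ordering), E[R] = 2*n_A*n_B/(n_A+n_B) + 1 = 2*5*5/10 + 1 = 6.0000.
        Var[R] = 2*n_A*n_B*(2*n_A*n_B - n_A - n_B) / ((n_A+n_B)^2 * (n_A+n_B-1)) = 2000/900 = 2.2222.
        SD[R] = 1.4907.
Step 4: Continuity-corrected z = (R - 0.5 - E[R]) / SD[R] = (8 - 0.5 - 6.0000) / 1.4907 = 1.0062.
Step 5: Two-sided p-value via normal approximation = 2*(1 - Phi(|z|)) = 0.314305.
Step 6: alpha = 0.05. fail to reject H0.

R = 8, z = 1.0062, p = 0.314305, fail to reject H0.


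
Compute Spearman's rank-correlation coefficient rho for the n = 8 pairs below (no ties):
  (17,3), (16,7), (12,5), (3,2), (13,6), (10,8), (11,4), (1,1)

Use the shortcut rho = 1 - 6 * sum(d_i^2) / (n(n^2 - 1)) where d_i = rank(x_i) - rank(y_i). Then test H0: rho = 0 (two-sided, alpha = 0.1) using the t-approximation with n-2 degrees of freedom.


Step 1: Rank x and y separately (midranks; no ties here).
rank(x): 17->8, 16->7, 12->5, 3->2, 13->6, 10->3, 11->4, 1->1
rank(y): 3->3, 7->7, 5->5, 2->2, 6->6, 8->8, 4->4, 1->1
Step 2: d_i = R_x(i) - R_y(i); compute d_i^2.
  (8-3)^2=25, (7-7)^2=0, (5-5)^2=0, (2-2)^2=0, (6-6)^2=0, (3-8)^2=25, (4-4)^2=0, (1-1)^2=0
sum(d^2) = 50.
Step 3: rho = 1 - 6*50 / (8*(8^2 - 1)) = 1 - 300/504 = 0.404762.
Step 4: Under H0, t = rho * sqrt((n-2)/(1-rho^2)) = 1.0842 ~ t(6).
Step 5: Two-sided p-value from the t-distribution with 6 df = 0.319889.
Step 6: alpha = 0.1. fail to reject H0.

rho = 0.4048, p = 0.319889, fail to reject H0 at alpha = 0.1.


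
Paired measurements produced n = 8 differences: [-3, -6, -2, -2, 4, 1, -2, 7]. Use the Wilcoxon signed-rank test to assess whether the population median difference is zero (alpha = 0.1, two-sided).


Step 1: Drop any zero differences (none here) and take |d_i|.
|d| = [3, 6, 2, 2, 4, 1, 2, 7]
Step 2: Midrank |d_i| (ties get averaged ranks).
ranks: |3|->5, |6|->7, |2|->3, |2|->3, |4|->6, |1|->1, |2|->3, |7|->8
Step 3: Attach original signs; sum ranks with positive sign and with negative sign.
W+ = 6 + 1 + 8 = 15
W- = 5 + 7 + 3 + 3 + 3 = 21
(Check: W+ + W- = 36 should equal n(n+1)/2 = 36.)
Step 4: Test statistic W = min(W+, W-) = 15.
Step 5: Ties in |d|, so use the tie-corrected normal approximation.
        E[W] = n(n+1)/4 = 8*9/4 = 18.
        Tie groups: |d|=2 (t=3); sum(t^3 - t) = 24.
        Var[W] = n(n+1)(2n+1)/24 - sum(t^3-t)/48 = 1224/24 - 24/48 = 50.5.
        z = (W - E[W]) / sqrt(Var[W]) = (15 - 18) / 7.1063 = -0.4222.
        Two-sided p = 2*Phi(z) = 0.672909.
Step 6: alpha = 0.1. fail to reject H0.

W+ = 15, W- = 21, W = min = 15, p = 0.672909, fail to reject H0.


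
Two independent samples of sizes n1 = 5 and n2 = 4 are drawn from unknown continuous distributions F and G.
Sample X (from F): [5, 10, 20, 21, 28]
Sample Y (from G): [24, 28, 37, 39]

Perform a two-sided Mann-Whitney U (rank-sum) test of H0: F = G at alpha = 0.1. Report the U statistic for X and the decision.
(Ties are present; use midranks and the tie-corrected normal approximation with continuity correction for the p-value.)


Step 1: Combine and sort all 9 observations; assign midranks.
sorted (value, group): (5,X), (10,X), (20,X), (21,X), (24,Y), (28,X), (28,Y), (37,Y), (39,Y)
ranks: 5->1, 10->2, 20->3, 21->4, 24->5, 28->6.5, 28->6.5, 37->8, 39->9
Step 2: Rank sum for X: R1 = 1 + 2 + 3 + 4 + 6.5 = 16.5.
Step 3: U_X = R1 - n1(n1+1)/2 = 16.5 - 5*6/2 = 16.5 - 15 = 1.5.
       U_Y = n1*n2 - U_X = 20 - 1.5 = 18.5.
Step 4: Ties are present, so use the tie-corrected normal approximation (with continuity correction) for the p-value.
Step 5: p-value = 0.049090; compare to alpha = 0.1. reject H0.

U_X = 1.5, p = 0.049090, reject H0 at alpha = 0.1.


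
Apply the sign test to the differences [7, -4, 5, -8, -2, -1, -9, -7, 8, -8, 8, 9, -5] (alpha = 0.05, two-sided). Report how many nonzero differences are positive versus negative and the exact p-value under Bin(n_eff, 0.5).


Step 1: Discard zero differences. Original n = 13; n_eff = number of nonzero differences = 13.
Nonzero differences (with sign): +7, -4, +5, -8, -2, -1, -9, -7, +8, -8, +8, +9, -5
Step 2: Count signs: positive = 5, negative = 8.
Step 3: Under H0: P(positive) = 0.5, so the number of positives S ~ Bin(13, 0.5).
Step 4: Two-sided exact p-value = sum of Bin(13,0.5) probabilities at or below the observed probability = 0.581055.
Step 5: alpha = 0.05. fail to reject H0.

n_eff = 13, pos = 5, neg = 8, p = 0.581055, fail to reject H0.


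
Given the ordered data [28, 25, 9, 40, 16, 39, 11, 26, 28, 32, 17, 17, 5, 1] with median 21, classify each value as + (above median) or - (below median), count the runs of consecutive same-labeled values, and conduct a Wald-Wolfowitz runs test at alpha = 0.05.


Step 1: Compute median = 21; label A = above, B = below.
Labels in order: AABABABAAABBBB  (n_A = 7, n_B = 7)
Step 2: Count runs R = 8.
Step 3: Under H0 (random ordering), E[R] = 2*n_A*n_B/(n_A+n_B) + 1 = 2*7*7/14 + 1 = 8.0000.
        Var[R] = 2*n_A*n_B*(2*n_A*n_B - n_A - n_B) / ((n_A+n_B)^2 * (n_A+n_B-1)) = 8232/2548 = 3.2308.
        SD[R] = 1.7974.
Step 4: R = E[R], so z = 0 with no continuity correction.
Step 5: Two-sided p-value via normal approximation = 2*(1 - Phi(|z|)) = 1.000000.
Step 6: alpha = 0.05. fail to reject H0.

R = 8, z = 0.0000, p = 1.000000, fail to reject H0.


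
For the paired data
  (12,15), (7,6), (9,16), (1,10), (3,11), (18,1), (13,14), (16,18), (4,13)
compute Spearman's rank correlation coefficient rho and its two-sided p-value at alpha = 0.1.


Step 1: Rank x and y separately (midranks; no ties here).
rank(x): 12->6, 7->4, 9->5, 1->1, 3->2, 18->9, 13->7, 16->8, 4->3
rank(y): 15->7, 6->2, 16->8, 10->3, 11->4, 1->1, 14->6, 18->9, 13->5
Step 2: d_i = R_x(i) - R_y(i); compute d_i^2.
  (6-7)^2=1, (4-2)^2=4, (5-8)^2=9, (1-3)^2=4, (2-4)^2=4, (9-1)^2=64, (7-6)^2=1, (8-9)^2=1, (3-5)^2=4
sum(d^2) = 92.
Step 3: rho = 1 - 6*92 / (9*(9^2 - 1)) = 1 - 552/720 = 0.233333.
Step 4: Under H0, t = rho * sqrt((n-2)/(1-rho^2)) = 0.6349 ~ t(7).
Step 5: Two-sided p-value from the t-distribution with 7 df = 0.545699.
Step 6: alpha = 0.1. fail to reject H0.

rho = 0.2333, p = 0.545699, fail to reject H0 at alpha = 0.1.


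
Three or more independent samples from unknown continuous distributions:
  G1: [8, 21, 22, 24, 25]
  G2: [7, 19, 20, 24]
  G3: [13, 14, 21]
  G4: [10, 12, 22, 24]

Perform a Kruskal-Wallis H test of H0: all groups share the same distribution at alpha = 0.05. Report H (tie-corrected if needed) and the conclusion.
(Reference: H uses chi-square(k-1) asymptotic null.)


Step 1: Combine all N = 16 observations and assign midranks.
sorted (value, group, rank): (7,G2,1), (8,G1,2), (10,G4,3), (12,G4,4), (13,G3,5), (14,G3,6), (19,G2,7), (20,G2,8), (21,G1,9.5), (21,G3,9.5), (22,G1,11.5), (22,G4,11.5), (24,G1,14), (24,G2,14), (24,G4,14), (25,G1,16)
Step 2: Sum ranks within each group.
R_1 = 53 (n_1 = 5)
R_2 = 30 (n_2 = 4)
R_3 = 20.5 (n_3 = 3)
R_4 = 32.5 (n_4 = 4)
Step 3: H = 12/(N(N+1)) * sum(R_i^2/n_i) - 3(N+1)
     = 12/(16*17) * (53^2/5 + 30^2/4 + 20.5^2/3 + 32.5^2/4) - 3*17
     = 0.044118 * 1190.95 - 51
     = 1.541728.
Step 4: Ties present; correction factor C = 1 - 36/(16^3 - 16) = 0.991176. Corrected H = 1.541728 / 0.991176 = 1.555453.
Step 5: Under H0, H ~ chi^2(3); p-value = 0.669532.
Step 6: alpha = 0.05. fail to reject H0.

H = 1.5555, df = 3, p = 0.669532, fail to reject H0.


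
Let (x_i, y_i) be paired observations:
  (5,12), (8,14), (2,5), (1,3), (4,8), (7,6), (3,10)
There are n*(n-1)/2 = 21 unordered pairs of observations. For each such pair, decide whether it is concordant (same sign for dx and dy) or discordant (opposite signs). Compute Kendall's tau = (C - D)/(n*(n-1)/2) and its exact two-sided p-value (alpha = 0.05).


Step 1: Enumerate the 21 unordered pairs (i,j) with i<j and classify each by sign(x_j-x_i) * sign(y_j-y_i).
  (1,2):dx=+3,dy=+2->C; (1,3):dx=-3,dy=-7->C; (1,4):dx=-4,dy=-9->C; (1,5):dx=-1,dy=-4->C
  (1,6):dx=+2,dy=-6->D; (1,7):dx=-2,dy=-2->C; (2,3):dx=-6,dy=-9->C; (2,4):dx=-7,dy=-11->C
  (2,5):dx=-4,dy=-6->C; (2,6):dx=-1,dy=-8->C; (2,7):dx=-5,dy=-4->C; (3,4):dx=-1,dy=-2->C
  (3,5):dx=+2,dy=+3->C; (3,6):dx=+5,dy=+1->C; (3,7):dx=+1,dy=+5->C; (4,5):dx=+3,dy=+5->C
  (4,6):dx=+6,dy=+3->C; (4,7):dx=+2,dy=+7->C; (5,6):dx=+3,dy=-2->D; (5,7):dx=-1,dy=+2->D
  (6,7):dx=-4,dy=+4->D
Step 2: C = 17, D = 4, total pairs = 21.
Step 3: tau = (C - D)/(n(n-1)/2) = (17 - 4)/21 = 0.619048.
Step 4: Exact two-sided p-value (enumerate n! = 5040 permutations of y under H0): p = 0.069048.
Step 5: alpha = 0.05. fail to reject H0.

tau_b = 0.6190 (C=17, D=4), p = 0.069048, fail to reject H0.


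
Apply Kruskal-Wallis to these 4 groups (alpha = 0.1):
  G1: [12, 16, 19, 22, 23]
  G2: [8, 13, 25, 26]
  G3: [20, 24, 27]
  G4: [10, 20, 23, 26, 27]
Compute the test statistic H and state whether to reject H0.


Step 1: Combine all N = 17 observations and assign midranks.
sorted (value, group, rank): (8,G2,1), (10,G4,2), (12,G1,3), (13,G2,4), (16,G1,5), (19,G1,6), (20,G3,7.5), (20,G4,7.5), (22,G1,9), (23,G1,10.5), (23,G4,10.5), (24,G3,12), (25,G2,13), (26,G2,14.5), (26,G4,14.5), (27,G3,16.5), (27,G4,16.5)
Step 2: Sum ranks within each group.
R_1 = 33.5 (n_1 = 5)
R_2 = 32.5 (n_2 = 4)
R_3 = 36 (n_3 = 3)
R_4 = 51 (n_4 = 5)
Step 3: H = 12/(N(N+1)) * sum(R_i^2/n_i) - 3(N+1)
     = 12/(17*18) * (33.5^2/5 + 32.5^2/4 + 36^2/3 + 51^2/5) - 3*18
     = 0.039216 * 1440.71 - 54
     = 2.498529.
Step 4: Ties present; correction factor C = 1 - 24/(17^3 - 17) = 0.995098. Corrected H = 2.498529 / 0.995098 = 2.510837.
Step 5: Under H0, H ~ chi^2(3); p-value = 0.473336.
Step 6: alpha = 0.1. fail to reject H0.

H = 2.5108, df = 3, p = 0.473336, fail to reject H0.


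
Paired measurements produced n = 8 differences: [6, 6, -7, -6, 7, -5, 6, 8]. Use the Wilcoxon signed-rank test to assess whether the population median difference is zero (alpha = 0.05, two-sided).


Step 1: Drop any zero differences (none here) and take |d_i|.
|d| = [6, 6, 7, 6, 7, 5, 6, 8]
Step 2: Midrank |d_i| (ties get averaged ranks).
ranks: |6|->3.5, |6|->3.5, |7|->6.5, |6|->3.5, |7|->6.5, |5|->1, |6|->3.5, |8|->8
Step 3: Attach original signs; sum ranks with positive sign and with negative sign.
W+ = 3.5 + 3.5 + 6.5 + 3.5 + 8 = 25
W- = 6.5 + 3.5 + 1 = 11
(Check: W+ + W- = 36 should equal n(n+1)/2 = 36.)
Step 4: Test statistic W = min(W+, W-) = 11.
Step 5: Ties in |d|, so use the tie-corrected normal approximation.
        E[W] = n(n+1)/4 = 8*9/4 = 18.
        Tie groups: |d|=6 (t=4), |d|=7 (t=2); sum(t^3 - t) = 66.
        Var[W] = n(n+1)(2n+1)/24 - sum(t^3-t)/48 = 1224/24 - 66/48 = 49.625.
        z = (W - E[W]) / sqrt(Var[W]) = (11 - 18) / 7.0445 = -0.9937.
        Two-sided p = 2*Phi(z) = 0.320377.
Step 6: alpha = 0.05. fail to reject H0.

W+ = 25, W- = 11, W = min = 11, p = 0.320377, fail to reject H0.


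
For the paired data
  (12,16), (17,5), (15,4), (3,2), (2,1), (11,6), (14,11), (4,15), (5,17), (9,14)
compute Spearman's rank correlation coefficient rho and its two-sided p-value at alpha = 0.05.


Step 1: Rank x and y separately (midranks; no ties here).
rank(x): 12->7, 17->10, 15->9, 3->2, 2->1, 11->6, 14->8, 4->3, 5->4, 9->5
rank(y): 16->9, 5->4, 4->3, 2->2, 1->1, 6->5, 11->6, 15->8, 17->10, 14->7
Step 2: d_i = R_x(i) - R_y(i); compute d_i^2.
  (7-9)^2=4, (10-4)^2=36, (9-3)^2=36, (2-2)^2=0, (1-1)^2=0, (6-5)^2=1, (8-6)^2=4, (3-8)^2=25, (4-10)^2=36, (5-7)^2=4
sum(d^2) = 146.
Step 3: rho = 1 - 6*146 / (10*(10^2 - 1)) = 1 - 876/990 = 0.115152.
Step 4: Under H0, t = rho * sqrt((n-2)/(1-rho^2)) = 0.3279 ~ t(8).
Step 5: Two-sided p-value from the t-distribution with 8 df = 0.751420.
Step 6: alpha = 0.05. fail to reject H0.

rho = 0.1152, p = 0.751420, fail to reject H0 at alpha = 0.05.


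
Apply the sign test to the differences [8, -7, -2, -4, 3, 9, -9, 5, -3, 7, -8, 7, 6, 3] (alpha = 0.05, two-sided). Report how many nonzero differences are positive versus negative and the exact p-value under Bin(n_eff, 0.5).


Step 1: Discard zero differences. Original n = 14; n_eff = number of nonzero differences = 14.
Nonzero differences (with sign): +8, -7, -2, -4, +3, +9, -9, +5, -3, +7, -8, +7, +6, +3
Step 2: Count signs: positive = 8, negative = 6.
Step 3: Under H0: P(positive) = 0.5, so the number of positives S ~ Bin(14, 0.5).
Step 4: Two-sided exact p-value = sum of Bin(14,0.5) probabilities at or below the observed probability = 0.790527.
Step 5: alpha = 0.05. fail to reject H0.

n_eff = 14, pos = 8, neg = 6, p = 0.790527, fail to reject H0.


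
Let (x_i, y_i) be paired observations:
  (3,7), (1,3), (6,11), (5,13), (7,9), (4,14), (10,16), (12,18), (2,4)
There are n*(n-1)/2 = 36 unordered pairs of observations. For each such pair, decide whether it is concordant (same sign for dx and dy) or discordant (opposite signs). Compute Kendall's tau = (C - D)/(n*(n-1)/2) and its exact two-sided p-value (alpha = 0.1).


Step 1: Enumerate the 36 unordered pairs (i,j) with i<j and classify each by sign(x_j-x_i) * sign(y_j-y_i).
  (1,2):dx=-2,dy=-4->C; (1,3):dx=+3,dy=+4->C; (1,4):dx=+2,dy=+6->C; (1,5):dx=+4,dy=+2->C
  (1,6):dx=+1,dy=+7->C; (1,7):dx=+7,dy=+9->C; (1,8):dx=+9,dy=+11->C; (1,9):dx=-1,dy=-3->C
  (2,3):dx=+5,dy=+8->C; (2,4):dx=+4,dy=+10->C; (2,5):dx=+6,dy=+6->C; (2,6):dx=+3,dy=+11->C
  (2,7):dx=+9,dy=+13->C; (2,8):dx=+11,dy=+15->C; (2,9):dx=+1,dy=+1->C; (3,4):dx=-1,dy=+2->D
  (3,5):dx=+1,dy=-2->D; (3,6):dx=-2,dy=+3->D; (3,7):dx=+4,dy=+5->C; (3,8):dx=+6,dy=+7->C
  (3,9):dx=-4,dy=-7->C; (4,5):dx=+2,dy=-4->D; (4,6):dx=-1,dy=+1->D; (4,7):dx=+5,dy=+3->C
  (4,8):dx=+7,dy=+5->C; (4,9):dx=-3,dy=-9->C; (5,6):dx=-3,dy=+5->D; (5,7):dx=+3,dy=+7->C
  (5,8):dx=+5,dy=+9->C; (5,9):dx=-5,dy=-5->C; (6,7):dx=+6,dy=+2->C; (6,8):dx=+8,dy=+4->C
  (6,9):dx=-2,dy=-10->C; (7,8):dx=+2,dy=+2->C; (7,9):dx=-8,dy=-12->C; (8,9):dx=-10,dy=-14->C
Step 2: C = 30, D = 6, total pairs = 36.
Step 3: tau = (C - D)/(n(n-1)/2) = (30 - 6)/36 = 0.666667.
Step 4: Exact two-sided p-value (enumerate n! = 362880 permutations of y under H0): p = 0.012665.
Step 5: alpha = 0.1. reject H0.

tau_b = 0.6667 (C=30, D=6), p = 0.012665, reject H0.


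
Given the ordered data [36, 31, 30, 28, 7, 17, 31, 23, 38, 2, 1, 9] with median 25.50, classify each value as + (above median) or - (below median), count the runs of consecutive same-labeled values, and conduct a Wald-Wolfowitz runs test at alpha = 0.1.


Step 1: Compute median = 25.50; label A = above, B = below.
Labels in order: AAAABBABABBB  (n_A = 6, n_B = 6)
Step 2: Count runs R = 6.
Step 3: Under H0 (random ordering), E[R] = 2*n_A*n_B/(n_A+n_B) + 1 = 2*6*6/12 + 1 = 7.0000.
        Var[R] = 2*n_A*n_B*(2*n_A*n_B - n_A - n_B) / ((n_A+n_B)^2 * (n_A+n_B-1)) = 4320/1584 = 2.7273.
        SD[R] = 1.6514.
Step 4: Continuity-corrected z = (R + 0.5 - E[R]) / SD[R] = (6 + 0.5 - 7.0000) / 1.6514 = -0.3028.
Step 5: Two-sided p-value via normal approximation = 2*(1 - Phi(|z|)) = 0.762069.
Step 6: alpha = 0.1. fail to reject H0.

R = 6, z = -0.3028, p = 0.762069, fail to reject H0.


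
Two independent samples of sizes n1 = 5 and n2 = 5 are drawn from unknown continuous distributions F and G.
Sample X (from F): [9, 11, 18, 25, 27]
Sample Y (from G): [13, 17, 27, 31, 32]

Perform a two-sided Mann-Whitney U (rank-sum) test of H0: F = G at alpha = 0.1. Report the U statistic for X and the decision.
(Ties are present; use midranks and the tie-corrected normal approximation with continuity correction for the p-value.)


Step 1: Combine and sort all 10 observations; assign midranks.
sorted (value, group): (9,X), (11,X), (13,Y), (17,Y), (18,X), (25,X), (27,X), (27,Y), (31,Y), (32,Y)
ranks: 9->1, 11->2, 13->3, 17->4, 18->5, 25->6, 27->7.5, 27->7.5, 31->9, 32->10
Step 2: Rank sum for X: R1 = 1 + 2 + 5 + 6 + 7.5 = 21.5.
Step 3: U_X = R1 - n1(n1+1)/2 = 21.5 - 5*6/2 = 21.5 - 15 = 6.5.
       U_Y = n1*n2 - U_X = 25 - 6.5 = 18.5.
Step 4: Ties are present, so use the tie-corrected normal approximation (with continuity correction) for the p-value.
Step 5: p-value = 0.249153; compare to alpha = 0.1. fail to reject H0.

U_X = 6.5, p = 0.249153, fail to reject H0 at alpha = 0.1.


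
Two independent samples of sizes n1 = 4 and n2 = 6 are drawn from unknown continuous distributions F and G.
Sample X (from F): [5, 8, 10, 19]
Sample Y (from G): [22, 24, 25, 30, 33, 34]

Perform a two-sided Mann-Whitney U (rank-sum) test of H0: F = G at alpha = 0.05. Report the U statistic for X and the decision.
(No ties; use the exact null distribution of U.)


Step 1: Combine and sort all 10 observations; assign midranks.
sorted (value, group): (5,X), (8,X), (10,X), (19,X), (22,Y), (24,Y), (25,Y), (30,Y), (33,Y), (34,Y)
ranks: 5->1, 8->2, 10->3, 19->4, 22->5, 24->6, 25->7, 30->8, 33->9, 34->10
Step 2: Rank sum for X: R1 = 1 + 2 + 3 + 4 = 10.
Step 3: U_X = R1 - n1(n1+1)/2 = 10 - 4*5/2 = 10 - 10 = 0.
       U_Y = n1*n2 - U_X = 24 - 0 = 24.
Step 4: No ties, so the exact null distribution of U (based on enumerating the C(10,4) = 210 equally likely rank assignments) gives the two-sided p-value.
Step 5: p-value = 0.009524; compare to alpha = 0.05. reject H0.

U_X = 0, p = 0.009524, reject H0 at alpha = 0.05.


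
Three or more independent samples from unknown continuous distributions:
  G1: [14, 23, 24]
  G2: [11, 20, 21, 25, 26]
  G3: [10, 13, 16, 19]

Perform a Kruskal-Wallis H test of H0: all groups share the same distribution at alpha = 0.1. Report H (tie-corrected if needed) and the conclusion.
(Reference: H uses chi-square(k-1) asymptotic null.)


Step 1: Combine all N = 12 observations and assign midranks.
sorted (value, group, rank): (10,G3,1), (11,G2,2), (13,G3,3), (14,G1,4), (16,G3,5), (19,G3,6), (20,G2,7), (21,G2,8), (23,G1,9), (24,G1,10), (25,G2,11), (26,G2,12)
Step 2: Sum ranks within each group.
R_1 = 23 (n_1 = 3)
R_2 = 40 (n_2 = 5)
R_3 = 15 (n_3 = 4)
Step 3: H = 12/(N(N+1)) * sum(R_i^2/n_i) - 3(N+1)
     = 12/(12*13) * (23^2/3 + 40^2/5 + 15^2/4) - 3*13
     = 0.076923 * 552.583 - 39
     = 3.506410.
Step 4: No ties, so H is used without correction.
Step 5: Under H0, H ~ chi^2(2); p-value = 0.173218.
Step 6: alpha = 0.1. fail to reject H0.

H = 3.5064, df = 2, p = 0.173218, fail to reject H0.


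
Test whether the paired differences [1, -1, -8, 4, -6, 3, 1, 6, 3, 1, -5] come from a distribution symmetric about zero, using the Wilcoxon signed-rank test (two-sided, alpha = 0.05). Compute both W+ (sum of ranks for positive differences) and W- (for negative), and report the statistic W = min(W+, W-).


Step 1: Drop any zero differences (none here) and take |d_i|.
|d| = [1, 1, 8, 4, 6, 3, 1, 6, 3, 1, 5]
Step 2: Midrank |d_i| (ties get averaged ranks).
ranks: |1|->2.5, |1|->2.5, |8|->11, |4|->7, |6|->9.5, |3|->5.5, |1|->2.5, |6|->9.5, |3|->5.5, |1|->2.5, |5|->8
Step 3: Attach original signs; sum ranks with positive sign and with negative sign.
W+ = 2.5 + 7 + 5.5 + 2.5 + 9.5 + 5.5 + 2.5 = 35
W- = 2.5 + 11 + 9.5 + 8 = 31
(Check: W+ + W- = 66 should equal n(n+1)/2 = 66.)
Step 4: Test statistic W = min(W+, W-) = 31.
Step 5: Ties in |d|, so use the tie-corrected normal approximation.
        E[W] = n(n+1)/4 = 11*12/4 = 33.
        Tie groups: |d|=1 (t=4), |d|=3 (t=2), |d|=6 (t=2); sum(t^3 - t) = 72.
        Var[W] = n(n+1)(2n+1)/24 - sum(t^3-t)/48 = 3036/24 - 72/48 = 125.
        z = (W - E[W]) / sqrt(Var[W]) = (31 - 33) / 11.1803 = -0.1789.
        Two-sided p = 2*Phi(z) = 0.858028.
Step 6: alpha = 0.05. fail to reject H0.

W+ = 35, W- = 31, W = min = 31, p = 0.858028, fail to reject H0.
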